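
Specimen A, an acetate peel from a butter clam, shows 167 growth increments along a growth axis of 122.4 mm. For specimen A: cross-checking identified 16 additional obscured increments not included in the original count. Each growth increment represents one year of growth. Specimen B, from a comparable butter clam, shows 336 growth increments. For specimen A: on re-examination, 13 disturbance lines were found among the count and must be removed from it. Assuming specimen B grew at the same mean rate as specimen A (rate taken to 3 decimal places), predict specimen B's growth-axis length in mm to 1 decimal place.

241.9 mm

Specimen A: true growth increment count = 167 − 13 + 16 = 170.
A: 122.4 mm over 170 years gives 122.4 / 170 ≈ 0.720 mm per year.
Length of B = 0.720 × 336 = 241.9 mm.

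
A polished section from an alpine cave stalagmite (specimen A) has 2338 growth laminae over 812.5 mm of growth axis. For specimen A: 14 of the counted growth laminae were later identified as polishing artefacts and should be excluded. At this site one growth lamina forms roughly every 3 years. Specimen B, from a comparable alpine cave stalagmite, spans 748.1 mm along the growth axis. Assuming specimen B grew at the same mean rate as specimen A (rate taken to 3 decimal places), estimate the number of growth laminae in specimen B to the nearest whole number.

2131 growth laminae

Specimen A: true growth lamina count = 2338 − 14 = 2324.
Specimen A: multiplying by 3 years per growth lamina: 2324 × 3 = 6972 years.
A: Mean rate = 812.5 mm / 6972 years ≈ 0.117 mm/year.
B spans 748.1 / 0.117 = 6394.02 years; at 3 years per growth lamina that is 6394.02 / 3 ≈ 2131 growth laminae.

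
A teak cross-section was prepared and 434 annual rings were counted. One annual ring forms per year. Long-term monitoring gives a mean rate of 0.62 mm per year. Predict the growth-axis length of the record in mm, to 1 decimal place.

434 years of growth are recorded.
434 years at 0.62 mm/year gives 0.62 × 434 = 269.1 mm.

269.1 mm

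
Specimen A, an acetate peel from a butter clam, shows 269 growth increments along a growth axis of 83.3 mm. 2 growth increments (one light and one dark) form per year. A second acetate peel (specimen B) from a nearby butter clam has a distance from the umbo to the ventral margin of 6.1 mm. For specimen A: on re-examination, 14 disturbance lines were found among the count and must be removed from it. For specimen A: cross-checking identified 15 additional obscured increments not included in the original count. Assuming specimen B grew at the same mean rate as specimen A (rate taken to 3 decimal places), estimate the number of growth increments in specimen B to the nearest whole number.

Specimen A: adjusted count: 269 − 14 + 15 = 270 growth increments.
Specimen A: with 2 growth increments per year, 270 / 2 = 135 years.
A: 83.3 mm over 135 years gives 83.3 / 135 ≈ 0.617 mm per year.
Specimen B: 6.1 mm / 0.617 mm per year = 9.89 years; at 2 growth increments per year that is 9.89 × 2 ≈ 20 growth increments.

20 growth increments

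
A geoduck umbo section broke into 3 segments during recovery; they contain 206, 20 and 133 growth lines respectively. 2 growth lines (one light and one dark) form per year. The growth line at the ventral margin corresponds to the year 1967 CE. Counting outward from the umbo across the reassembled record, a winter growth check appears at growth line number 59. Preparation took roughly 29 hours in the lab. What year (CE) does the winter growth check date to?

1817 CE

Total growth lines = 206 + 20 + 133 = 359.
The winter growth check sits at growth line 59 from the umbo, so 359 − 59 = 300 growth lines formed after it.
300 growth lines at 2 per year is 300 / 2 = 150 years.
Counting back 150 years from 1967 CE places the winter growth check in 1967 − 150 = 1817 CE.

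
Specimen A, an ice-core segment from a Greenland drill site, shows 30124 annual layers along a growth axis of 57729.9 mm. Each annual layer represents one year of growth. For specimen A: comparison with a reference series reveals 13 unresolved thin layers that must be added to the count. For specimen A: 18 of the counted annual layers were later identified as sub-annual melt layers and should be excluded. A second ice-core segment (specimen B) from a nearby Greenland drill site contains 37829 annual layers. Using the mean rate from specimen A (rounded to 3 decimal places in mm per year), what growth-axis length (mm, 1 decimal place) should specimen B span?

Specimen A: after corrections the count is 30124 − 18 + 13 = 30119 annual layers.
A: 57729.9 mm over 30119 years gives 57729.9 / 30119 ≈ 1.917 mm/yr.
B's length ≈ 1.917 × 37829 = 72518.2 mm.

72518.2 mm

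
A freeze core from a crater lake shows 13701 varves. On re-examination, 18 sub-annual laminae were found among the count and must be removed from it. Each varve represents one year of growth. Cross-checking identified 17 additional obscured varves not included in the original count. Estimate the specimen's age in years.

13700 years

Adjusted count: 13701 − 18 + 17 = 13700 varves.
At one varve per year, that is 13700 years.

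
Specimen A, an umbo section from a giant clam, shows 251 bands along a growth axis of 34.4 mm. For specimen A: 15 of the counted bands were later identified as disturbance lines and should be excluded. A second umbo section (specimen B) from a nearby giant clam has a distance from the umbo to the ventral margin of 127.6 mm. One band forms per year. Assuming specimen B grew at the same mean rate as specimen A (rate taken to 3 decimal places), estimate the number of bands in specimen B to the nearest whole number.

Specimen A: correcting the raw count gives 251 − 15 = 236 true bands.
A: 34.4 mm over 236 years gives 34.4 / 236 ≈ 0.146 mm per year.
For B, 127.6 / 0.146 = 873.97 years ≈ 874 bands.

874 bands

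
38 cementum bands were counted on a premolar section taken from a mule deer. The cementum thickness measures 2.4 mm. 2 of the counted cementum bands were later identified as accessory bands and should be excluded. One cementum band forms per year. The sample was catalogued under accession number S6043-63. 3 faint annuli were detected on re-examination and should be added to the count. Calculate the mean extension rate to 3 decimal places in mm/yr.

Correcting the raw count gives 38 − 2 + 3 = 39 true cementum bands.
Mean rate = 2.4 mm / 39 years ≈ 0.062 mm/yr.

0.062 mm/yr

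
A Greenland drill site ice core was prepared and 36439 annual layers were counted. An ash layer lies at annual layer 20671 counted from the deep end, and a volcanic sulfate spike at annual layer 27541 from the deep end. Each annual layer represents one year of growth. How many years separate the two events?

6870 yr

The two markers are separated by 27541 − 20671 = 6870 annual layers.
At one annual layer per year, 6870 years elapsed between them.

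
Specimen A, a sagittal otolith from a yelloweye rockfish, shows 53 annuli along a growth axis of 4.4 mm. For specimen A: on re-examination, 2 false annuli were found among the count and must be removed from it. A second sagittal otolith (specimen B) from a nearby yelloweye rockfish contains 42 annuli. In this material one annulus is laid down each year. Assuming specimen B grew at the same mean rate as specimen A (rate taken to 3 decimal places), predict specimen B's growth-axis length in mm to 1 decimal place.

3.6 mm

Specimen A: adjusted count: 53 − 2 = 51 annuli.
A: Mean rate = 4.4 mm / 51 years ≈ 0.086 mm/yr.
B's length ≈ 0.086 × 42 = 3.6 mm.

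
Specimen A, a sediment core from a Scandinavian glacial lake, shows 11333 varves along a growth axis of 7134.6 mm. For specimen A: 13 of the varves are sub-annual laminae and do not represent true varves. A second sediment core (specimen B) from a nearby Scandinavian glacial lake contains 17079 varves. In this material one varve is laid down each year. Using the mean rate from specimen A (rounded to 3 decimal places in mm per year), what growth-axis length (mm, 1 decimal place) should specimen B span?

Specimen A: true varve count = 11333 − 13 = 11320.
A: Extension rate ≈ 7134.6 / 11320 = 0.630 mm/year.
For B, 0.630 mm/year × 17079 years = 10759.8 mm.

10759.8 mm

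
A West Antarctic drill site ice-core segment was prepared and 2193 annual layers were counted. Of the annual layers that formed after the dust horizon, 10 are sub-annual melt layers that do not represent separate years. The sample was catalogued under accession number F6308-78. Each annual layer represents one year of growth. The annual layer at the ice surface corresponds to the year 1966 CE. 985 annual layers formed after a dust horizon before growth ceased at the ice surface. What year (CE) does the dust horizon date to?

991 CE

985 annual layers post-date the dust horizon.
985 − 10 false = 975 true annual layers after the dust horizon.
1966 − 975 = 991 CE.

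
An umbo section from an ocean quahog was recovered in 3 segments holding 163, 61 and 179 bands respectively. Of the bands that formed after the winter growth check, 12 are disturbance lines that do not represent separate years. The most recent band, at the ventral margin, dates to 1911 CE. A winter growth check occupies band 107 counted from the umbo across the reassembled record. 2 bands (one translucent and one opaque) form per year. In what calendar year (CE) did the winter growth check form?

1769 CE

Total bands = 163 + 61 + 179 = 403.
Between band 107 and the ventral margin there are 403 − 107 = 296 bands.
Excluding 12 false bands: 296 − 12 = 284.
284 bands at 2 per year is 284 / 2 = 142 years.
1911 − 142 = 1769 CE.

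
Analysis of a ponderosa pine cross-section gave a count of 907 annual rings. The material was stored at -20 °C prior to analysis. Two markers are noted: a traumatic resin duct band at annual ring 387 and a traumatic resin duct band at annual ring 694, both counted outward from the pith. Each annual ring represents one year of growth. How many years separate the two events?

Separation: 694 − 387 = 307 annual rings.
At one annual ring per year, 307 years elapsed between them.

307 years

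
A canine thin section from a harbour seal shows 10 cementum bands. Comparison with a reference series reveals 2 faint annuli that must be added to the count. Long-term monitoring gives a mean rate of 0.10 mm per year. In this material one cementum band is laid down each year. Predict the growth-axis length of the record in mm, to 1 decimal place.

After corrections the count is 10 + 2 = 12 cementum bands.
12 years at 0.10 mm/year gives 0.10 × 12 = 1.2 mm.

1.2 mm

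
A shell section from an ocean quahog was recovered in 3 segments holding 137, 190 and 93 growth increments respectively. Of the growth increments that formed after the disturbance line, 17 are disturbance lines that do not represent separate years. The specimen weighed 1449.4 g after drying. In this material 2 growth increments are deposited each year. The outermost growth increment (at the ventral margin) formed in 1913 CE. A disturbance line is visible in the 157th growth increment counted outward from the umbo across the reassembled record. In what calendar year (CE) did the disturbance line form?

1790 CE

Total growth increments = 137 + 190 + 93 = 420.
Between growth increment 157 and the ventral margin there are 420 − 157 = 263 growth increments.
263 − 17 false = 246 true growth increments after the disturbance line.
Dividing by 2 growth increments per year: 246 / 2 = 123 years.
The growth increment at the ventral margin is 1913 CE, so the disturbance line dates to 1913 − 123 = 1790 CE.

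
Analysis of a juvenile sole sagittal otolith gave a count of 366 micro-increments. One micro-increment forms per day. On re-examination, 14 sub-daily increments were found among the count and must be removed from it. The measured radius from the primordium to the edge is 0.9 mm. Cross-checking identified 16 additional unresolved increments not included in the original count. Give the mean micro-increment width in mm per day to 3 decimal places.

0.002 mm per day

Correcting the raw count gives 366 − 14 + 16 = 368 true micro-increments.
0.9 mm over 368 days gives 0.9 / 368 ≈ 0.002 mm per day.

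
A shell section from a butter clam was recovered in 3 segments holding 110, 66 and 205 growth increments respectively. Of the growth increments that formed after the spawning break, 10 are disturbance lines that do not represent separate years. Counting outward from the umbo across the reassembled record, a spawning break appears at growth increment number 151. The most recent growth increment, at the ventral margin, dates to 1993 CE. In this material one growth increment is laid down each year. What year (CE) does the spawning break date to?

1773 CE

Total growth increments = 110 + 66 + 205 = 381.
381 − 151 = 230 growth increments lie beyond the spawning break toward the ventral margin.
Excluding 10 false growth increments: 230 − 10 = 220.
1993 − 220 = 1773 CE.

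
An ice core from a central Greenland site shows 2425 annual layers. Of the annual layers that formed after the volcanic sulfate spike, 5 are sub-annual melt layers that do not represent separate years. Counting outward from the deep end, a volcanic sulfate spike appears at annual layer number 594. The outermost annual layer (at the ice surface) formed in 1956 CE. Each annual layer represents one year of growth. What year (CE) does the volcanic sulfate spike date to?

Between annual layer 594 and the ice surface there are 2425 − 594 = 1831 annual layers.
Excluding 5 false annual layers: 1831 − 5 = 1826.
The annual layer at the ice surface is 1956 CE, so the volcanic sulfate spike dates to 1956 − 1826 = 130 CE.

130 CE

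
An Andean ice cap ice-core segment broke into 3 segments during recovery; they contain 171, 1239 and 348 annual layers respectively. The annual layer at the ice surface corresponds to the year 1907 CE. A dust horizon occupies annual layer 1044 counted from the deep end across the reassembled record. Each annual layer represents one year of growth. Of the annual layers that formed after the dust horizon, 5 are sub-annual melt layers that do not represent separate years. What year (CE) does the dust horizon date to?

Total annual layers = 171 + 1239 + 348 = 1758.
1758 − 1044 = 714 annual layers lie beyond the dust horizon toward the ice surface.
Removing the 5 false annual layers leaves 714 − 5 = 709 true annual layers beyond the dust horizon.
Counting back 709 years from 1907 CE places the dust horizon in 1907 − 709 = 1198 CE.

1198 CE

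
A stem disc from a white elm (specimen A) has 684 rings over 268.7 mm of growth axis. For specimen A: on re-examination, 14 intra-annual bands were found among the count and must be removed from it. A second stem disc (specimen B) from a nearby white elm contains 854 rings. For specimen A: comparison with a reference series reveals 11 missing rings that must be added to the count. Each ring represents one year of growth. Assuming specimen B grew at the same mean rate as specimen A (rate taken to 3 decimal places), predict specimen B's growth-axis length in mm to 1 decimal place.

Specimen A: adjusted count: 684 − 14 + 11 = 681 rings.
A: 268.7 mm over 681 years gives 268.7 / 681 ≈ 0.395 mm/year.
B's length ≈ 0.395 × 854 = 337.3 mm.

337.3 mm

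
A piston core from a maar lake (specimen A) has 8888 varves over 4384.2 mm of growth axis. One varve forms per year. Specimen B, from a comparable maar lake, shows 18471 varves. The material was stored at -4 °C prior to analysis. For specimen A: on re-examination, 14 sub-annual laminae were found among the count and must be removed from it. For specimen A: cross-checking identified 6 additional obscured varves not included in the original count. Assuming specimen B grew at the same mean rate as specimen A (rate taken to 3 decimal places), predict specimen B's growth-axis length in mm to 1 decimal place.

9124.7 mm

Specimen A: adjusted count: 8888 − 14 + 6 = 8880 varves.
A: 4384.2 mm over 8880 years gives 4384.2 / 8880 ≈ 0.494 mm/year.
Length of B = 0.494 × 18471 = 9124.7 mm.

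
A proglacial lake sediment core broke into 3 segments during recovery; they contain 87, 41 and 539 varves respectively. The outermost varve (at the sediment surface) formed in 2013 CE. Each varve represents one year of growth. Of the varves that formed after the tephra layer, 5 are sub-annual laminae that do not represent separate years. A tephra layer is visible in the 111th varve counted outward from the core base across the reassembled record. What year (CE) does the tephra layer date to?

Total varves = 87 + 41 + 539 = 667.
667 − 111 = 556 varves lie beyond the tephra layer toward the sediment surface.
Excluding 5 false varves: 556 − 5 = 551.
Counting back 551 years from 2013 CE places the tephra layer in 2013 − 551 = 1462 CE.

1462 CE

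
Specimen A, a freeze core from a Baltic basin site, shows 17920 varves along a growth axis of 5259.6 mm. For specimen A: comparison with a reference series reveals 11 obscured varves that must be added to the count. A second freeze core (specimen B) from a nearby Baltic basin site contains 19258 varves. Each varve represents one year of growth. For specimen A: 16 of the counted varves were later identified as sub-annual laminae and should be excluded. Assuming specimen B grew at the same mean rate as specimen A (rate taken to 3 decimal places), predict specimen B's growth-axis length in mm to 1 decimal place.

5661.9 mm

Specimen A: true varve count = 17920 − 16 + 11 = 17915.
A: Extension rate ≈ 5259.6 / 17915 = 0.294 mm/yr.
B's length ≈ 0.294 × 19258 = 5661.9 mm.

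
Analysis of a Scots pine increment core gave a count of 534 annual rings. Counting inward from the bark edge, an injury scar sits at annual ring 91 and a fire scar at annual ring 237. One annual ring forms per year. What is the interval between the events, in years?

146 years

Separation: 237 − 91 = 146 annual rings.
That is 146 years at one annual ring per year.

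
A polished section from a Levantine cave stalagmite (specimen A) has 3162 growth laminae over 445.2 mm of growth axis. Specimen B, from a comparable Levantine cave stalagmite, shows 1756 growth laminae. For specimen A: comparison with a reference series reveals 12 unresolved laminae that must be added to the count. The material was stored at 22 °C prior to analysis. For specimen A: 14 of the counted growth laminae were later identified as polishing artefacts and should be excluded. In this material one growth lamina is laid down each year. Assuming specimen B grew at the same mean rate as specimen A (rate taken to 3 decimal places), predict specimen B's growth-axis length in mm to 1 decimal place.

Specimen A: true growth lamina count = 3162 − 14 + 12 = 3160.
A: Mean rate = 445.2 mm / 3160 years ≈ 0.141 mm/year.
For B, 0.141 mm/year × 1756 years = 247.6 mm.

247.6 mm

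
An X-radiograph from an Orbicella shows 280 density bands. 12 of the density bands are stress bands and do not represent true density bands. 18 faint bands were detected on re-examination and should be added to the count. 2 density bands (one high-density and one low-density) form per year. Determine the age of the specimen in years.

After corrections the count is 280 − 12 + 18 = 286 density bands.
286 density bands at 2 per year is 286 / 2 = 143 years.

143 years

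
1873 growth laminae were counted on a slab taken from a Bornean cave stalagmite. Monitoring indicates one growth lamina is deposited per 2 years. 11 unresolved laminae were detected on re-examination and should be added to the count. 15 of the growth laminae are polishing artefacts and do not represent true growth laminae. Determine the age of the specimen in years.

Adjusted count: 1873 − 15 + 11 = 1869 growth laminae.
1869 growth laminae at 2 years each span 1869 × 2 = 3738 years.

3738 years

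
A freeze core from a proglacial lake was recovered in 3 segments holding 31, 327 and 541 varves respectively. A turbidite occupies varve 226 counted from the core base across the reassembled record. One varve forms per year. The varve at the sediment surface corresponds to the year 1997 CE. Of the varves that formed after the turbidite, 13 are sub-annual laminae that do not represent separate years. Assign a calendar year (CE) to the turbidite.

1337 CE

Total varves = 31 + 327 + 541 = 899.
899 − 226 = 673 varves lie beyond the turbidite toward the sediment surface.
673 − 13 false = 660 true varves after the turbidite.
Counting back 660 years from 1997 CE places the turbidite in 1997 − 660 = 1337 CE.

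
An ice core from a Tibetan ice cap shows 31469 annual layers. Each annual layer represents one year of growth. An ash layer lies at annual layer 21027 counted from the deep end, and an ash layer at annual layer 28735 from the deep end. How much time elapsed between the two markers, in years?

28735 − 21027 = 7708 annual layers lie between the two events.
At one annual layer per year, 7708 years elapsed between them.

7708 years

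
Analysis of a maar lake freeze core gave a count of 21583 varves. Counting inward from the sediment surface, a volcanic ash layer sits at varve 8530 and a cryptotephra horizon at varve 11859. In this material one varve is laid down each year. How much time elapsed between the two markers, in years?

3329 years

11859 − 8530 = 3329 varves lie between the two events.
At one varve per year, 3329 years elapsed between them.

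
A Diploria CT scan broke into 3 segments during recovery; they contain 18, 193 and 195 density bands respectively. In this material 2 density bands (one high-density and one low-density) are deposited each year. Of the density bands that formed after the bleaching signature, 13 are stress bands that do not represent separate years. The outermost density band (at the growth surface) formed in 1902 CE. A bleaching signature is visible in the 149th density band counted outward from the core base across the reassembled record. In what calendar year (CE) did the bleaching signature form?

1780 CE

Total density bands = 18 + 193 + 195 = 406.
406 − 149 = 257 density bands lie beyond the bleaching signature toward the growth surface.
257 − 13 false = 244 true density bands after the bleaching signature.
Dividing by 2 density bands per year: 244 / 2 = 122 years.
The density band at the growth surface is 1902 CE, so the bleaching signature dates to 1902 − 122 = 1780 CE.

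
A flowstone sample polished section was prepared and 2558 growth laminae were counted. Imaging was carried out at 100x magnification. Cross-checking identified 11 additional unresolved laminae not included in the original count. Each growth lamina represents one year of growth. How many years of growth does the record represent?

2569 years

Correcting the raw count gives 2558 + 11 = 2569 true growth laminae.
With a one-to-one growth lamina periodicity this is 2569 years.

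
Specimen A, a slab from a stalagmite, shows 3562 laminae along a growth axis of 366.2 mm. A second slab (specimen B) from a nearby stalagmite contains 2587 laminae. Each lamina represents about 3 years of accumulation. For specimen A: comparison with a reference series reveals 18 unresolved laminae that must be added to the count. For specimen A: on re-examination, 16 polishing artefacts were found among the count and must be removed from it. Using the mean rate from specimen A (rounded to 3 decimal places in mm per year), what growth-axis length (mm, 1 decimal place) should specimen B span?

Specimen A: correcting the raw count gives 3562 − 16 + 18 = 3564 true laminae.
Specimen A: at 3 years per lamina, 3564 × 3 = 10692 years.
A: Extension rate ≈ 366.2 / 10692 = 0.034 mm/yr.
Specimen B: multiplying by 3 years per lamina: 2587 × 3 = 7761 years. Length of B = 0.034 × 7761 = 263.9 mm.

263.9 mm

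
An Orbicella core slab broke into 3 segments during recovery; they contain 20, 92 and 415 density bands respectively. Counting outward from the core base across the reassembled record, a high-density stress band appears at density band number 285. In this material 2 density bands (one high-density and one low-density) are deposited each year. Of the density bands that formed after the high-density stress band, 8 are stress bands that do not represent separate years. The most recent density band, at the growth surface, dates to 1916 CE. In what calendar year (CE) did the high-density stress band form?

1799 CE

Total density bands = 20 + 92 + 415 = 527.
527 − 285 = 242 density bands lie beyond the high-density stress band toward the growth surface.
242 − 8 false = 234 true density bands after the high-density stress band.
Dividing by 2 density bands per year: 234 / 2 = 117 years.
1916 − 117 = 1799 CE.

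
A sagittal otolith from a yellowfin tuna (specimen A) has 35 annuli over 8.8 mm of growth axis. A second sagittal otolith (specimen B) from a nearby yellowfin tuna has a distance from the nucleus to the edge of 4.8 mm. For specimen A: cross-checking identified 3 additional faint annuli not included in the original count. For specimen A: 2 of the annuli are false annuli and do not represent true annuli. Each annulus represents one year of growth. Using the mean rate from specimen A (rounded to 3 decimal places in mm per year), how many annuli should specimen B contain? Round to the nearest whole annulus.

20 annuli

Specimen A: correcting the raw count gives 35 − 2 + 3 = 36 true annuli.
A: Mean rate = 8.8 mm / 36 years ≈ 0.244 mm/year.
B spans 4.8 / 0.244 = 19.67 years ≈ 20 annuli.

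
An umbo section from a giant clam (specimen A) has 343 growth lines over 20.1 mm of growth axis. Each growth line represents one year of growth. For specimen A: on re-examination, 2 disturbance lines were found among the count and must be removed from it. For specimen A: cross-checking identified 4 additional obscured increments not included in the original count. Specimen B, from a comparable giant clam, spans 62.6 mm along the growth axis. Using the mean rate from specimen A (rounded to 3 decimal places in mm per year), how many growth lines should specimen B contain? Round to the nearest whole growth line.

1079 growth lines

Specimen A: after corrections the count is 343 − 2 + 4 = 345 growth lines.
A: Mean rate = 20.1 mm / 345 years ≈ 0.058 mm per year.
Specimen B: 62.6 mm / 0.058 mm per year = 1079.31 years ≈ 1079 growth lines.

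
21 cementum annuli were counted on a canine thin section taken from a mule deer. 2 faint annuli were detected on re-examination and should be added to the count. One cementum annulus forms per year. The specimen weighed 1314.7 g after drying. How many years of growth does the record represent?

True cementum annulus count = 21 + 2 = 23.
With a one-to-one cementum annulus periodicity this is 23 years.

23 years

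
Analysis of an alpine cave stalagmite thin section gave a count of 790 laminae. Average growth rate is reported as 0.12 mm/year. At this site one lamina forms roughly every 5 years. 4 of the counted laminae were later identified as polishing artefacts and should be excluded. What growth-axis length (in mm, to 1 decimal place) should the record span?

471.6 mm

Correcting the raw count gives 790 − 4 = 786 true laminae.
Multiplying by 5 years per lamina: 786 × 5 = 3930 years.
Length ≈ 0.12 × 3930 = 471.6 mm.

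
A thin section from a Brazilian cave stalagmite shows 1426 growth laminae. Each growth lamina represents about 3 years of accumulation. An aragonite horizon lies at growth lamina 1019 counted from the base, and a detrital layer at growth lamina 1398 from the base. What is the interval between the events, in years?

1137 yr

Separation: 1398 − 1019 = 379 growth laminae.
Multiplying by 3 years per growth lamina: 379 × 3 = 1137 years.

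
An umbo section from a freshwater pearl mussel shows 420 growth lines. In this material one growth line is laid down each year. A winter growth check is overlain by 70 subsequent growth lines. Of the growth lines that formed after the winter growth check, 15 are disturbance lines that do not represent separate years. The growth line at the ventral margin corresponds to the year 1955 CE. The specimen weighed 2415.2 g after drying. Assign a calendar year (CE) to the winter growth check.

1900 CE

There are 70 growth lines younger than the winter growth check.
70 − 15 false = 55 true growth lines after the winter growth check.
1955 − 55 = 1900 CE.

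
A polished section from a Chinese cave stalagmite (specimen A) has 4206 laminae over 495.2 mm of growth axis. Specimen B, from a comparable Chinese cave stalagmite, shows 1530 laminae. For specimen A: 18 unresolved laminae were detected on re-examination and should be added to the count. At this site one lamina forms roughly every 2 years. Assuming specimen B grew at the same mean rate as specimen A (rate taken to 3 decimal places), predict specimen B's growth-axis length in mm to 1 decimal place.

Specimen A: after corrections the count is 4206 + 18 = 4224 laminae.
Specimen A: at 2 years per lamina, 4224 × 2 = 8448 years.
A: Mean rate = 495.2 mm / 8448 years ≈ 0.059 mm/year.
Specimen B: multiplying by 2 years per lamina: 1530 × 2 = 3060 years. Length of B = 0.059 × 3060 = 180.5 mm.

180.5 mm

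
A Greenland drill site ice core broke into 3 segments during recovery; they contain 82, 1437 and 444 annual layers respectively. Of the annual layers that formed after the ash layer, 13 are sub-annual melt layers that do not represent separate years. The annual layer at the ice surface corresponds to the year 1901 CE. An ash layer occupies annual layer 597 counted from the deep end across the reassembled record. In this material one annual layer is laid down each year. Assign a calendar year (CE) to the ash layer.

Total annual layers = 82 + 1437 + 444 = 1963.
Between annual layer 597 and the ice surface there are 1963 − 597 = 1366 annual layers.
Removing the 13 false annual layers leaves 1366 − 13 = 1353 true annual layers beyond the ash layer.
The annual layer at the ice surface is 1901 CE, so the ash layer dates to 1901 − 1353 = 548 CE.

548 CE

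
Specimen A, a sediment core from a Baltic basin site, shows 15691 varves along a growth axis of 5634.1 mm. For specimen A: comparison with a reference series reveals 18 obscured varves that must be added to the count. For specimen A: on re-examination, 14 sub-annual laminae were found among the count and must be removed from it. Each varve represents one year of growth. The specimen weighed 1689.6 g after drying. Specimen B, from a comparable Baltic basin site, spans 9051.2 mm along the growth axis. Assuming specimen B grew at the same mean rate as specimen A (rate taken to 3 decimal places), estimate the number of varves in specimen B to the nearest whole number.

25212 varves

Specimen A: adjusted count: 15691 − 14 + 18 = 15695 varves.
A: Mean rate = 5634.1 mm / 15695 years ≈ 0.359 mm per year.
B spans 9051.2 / 0.359 = 25212.26 years ≈ 25212 varves.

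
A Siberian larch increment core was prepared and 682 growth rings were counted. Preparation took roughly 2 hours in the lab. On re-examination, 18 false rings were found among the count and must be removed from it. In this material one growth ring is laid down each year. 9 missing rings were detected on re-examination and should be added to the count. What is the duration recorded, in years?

Correcting the raw count gives 682 − 18 + 9 = 673 true growth rings.
With a one-to-one growth ring periodicity this is 673 years.

673 years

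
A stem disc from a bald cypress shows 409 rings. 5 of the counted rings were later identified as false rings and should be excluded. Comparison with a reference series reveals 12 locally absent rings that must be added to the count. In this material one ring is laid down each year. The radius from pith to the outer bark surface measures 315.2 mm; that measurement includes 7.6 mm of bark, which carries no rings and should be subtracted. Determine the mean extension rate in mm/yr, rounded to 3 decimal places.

0.739 mm/yr

Adjusted count: 409 − 5 + 12 = 416 rings.
Removing the 7.6 mm offcut leaves 315.2 − 7.6 = 307.6 mm.
307.6 mm over 416 years gives 307.6 / 416 ≈ 0.739 mm/yr.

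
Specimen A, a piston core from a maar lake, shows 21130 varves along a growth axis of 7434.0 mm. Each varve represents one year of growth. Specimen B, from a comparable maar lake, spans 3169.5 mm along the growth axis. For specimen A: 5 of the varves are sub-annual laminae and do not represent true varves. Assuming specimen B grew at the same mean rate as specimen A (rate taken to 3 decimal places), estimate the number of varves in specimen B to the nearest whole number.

Specimen A: adjusted count: 21130 − 5 = 21125 varves.
A: Mean rate = 7434.0 mm / 21125 years ≈ 0.352 mm/yr.
For B, 3169.5 / 0.352 = 9004.26 years ≈ 9004 varves.

9004 varves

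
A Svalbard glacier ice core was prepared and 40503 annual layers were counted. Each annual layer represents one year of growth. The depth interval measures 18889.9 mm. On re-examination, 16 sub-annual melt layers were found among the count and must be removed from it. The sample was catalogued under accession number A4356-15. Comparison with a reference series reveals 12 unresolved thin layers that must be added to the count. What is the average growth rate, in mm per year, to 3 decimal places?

Adjusted count: 40503 − 16 + 12 = 40499 annual layers.
18889.9 mm over 40499 years gives 18889.9 / 40499 ≈ 0.466 mm per year.

0.466 mm per year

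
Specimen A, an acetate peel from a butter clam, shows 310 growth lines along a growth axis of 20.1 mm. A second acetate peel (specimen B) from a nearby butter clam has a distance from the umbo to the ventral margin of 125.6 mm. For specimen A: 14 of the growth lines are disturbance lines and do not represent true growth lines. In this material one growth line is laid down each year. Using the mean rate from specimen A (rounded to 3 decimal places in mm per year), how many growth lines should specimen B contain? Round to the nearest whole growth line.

1847 growth lines

Specimen A: adjusted count: 310 − 14 = 296 growth lines.
A: 20.1 mm over 296 years gives 20.1 / 296 ≈ 0.068 mm/yr.
Specimen B: 125.6 mm / 0.068 mm per year = 1847.06 years ≈ 1847 growth lines.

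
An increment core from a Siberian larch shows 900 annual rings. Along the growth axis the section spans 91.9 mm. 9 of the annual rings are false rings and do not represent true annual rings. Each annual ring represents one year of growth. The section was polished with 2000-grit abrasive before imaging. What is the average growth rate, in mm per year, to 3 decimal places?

After corrections the count is 900 − 9 = 891 annual rings.
Extension rate ≈ 91.9 / 891 = 0.103 mm per year.

0.103 mm per year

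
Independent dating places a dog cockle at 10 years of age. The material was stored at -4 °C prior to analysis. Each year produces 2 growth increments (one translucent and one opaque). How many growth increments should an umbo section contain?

Expected growth increments: 10 × 2 = 20.
So 20 growth increments should be present.

20 growth increments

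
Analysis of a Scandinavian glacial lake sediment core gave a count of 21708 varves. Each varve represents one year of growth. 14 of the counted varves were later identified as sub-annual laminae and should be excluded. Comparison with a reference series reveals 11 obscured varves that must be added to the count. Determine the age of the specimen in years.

21705 years

After corrections the count is 21708 − 14 + 11 = 21705 varves.
At one varve per year, that is 21705 years.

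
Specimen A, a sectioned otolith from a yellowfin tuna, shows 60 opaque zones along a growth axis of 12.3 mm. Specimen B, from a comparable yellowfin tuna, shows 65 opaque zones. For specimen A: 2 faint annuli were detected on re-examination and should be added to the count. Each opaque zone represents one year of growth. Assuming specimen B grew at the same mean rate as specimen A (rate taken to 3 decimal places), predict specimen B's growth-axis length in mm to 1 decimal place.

12.9 mm

Specimen A: adjusted count: 60 + 2 = 62 opaque zones.
A: Extension rate ≈ 12.3 / 62 = 0.198 mm/yr.
Length of B = 0.198 × 65 = 12.9 mm.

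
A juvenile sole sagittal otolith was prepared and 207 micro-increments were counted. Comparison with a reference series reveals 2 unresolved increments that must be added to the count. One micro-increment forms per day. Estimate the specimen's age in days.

Correcting the raw count gives 207 + 2 = 209 true micro-increments.
At one micro-increment per day, that is 209 days.

209 days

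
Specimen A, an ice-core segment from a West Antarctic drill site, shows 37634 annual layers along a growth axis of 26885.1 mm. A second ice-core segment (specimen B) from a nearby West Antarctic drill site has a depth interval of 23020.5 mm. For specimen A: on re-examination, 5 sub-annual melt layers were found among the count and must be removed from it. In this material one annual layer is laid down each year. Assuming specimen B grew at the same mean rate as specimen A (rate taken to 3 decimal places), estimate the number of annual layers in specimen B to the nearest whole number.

32242 annual layers

Specimen A: adjusted count: 37634 − 5 = 37629 annual layers.
A: Mean rate = 26885.1 mm / 37629 years ≈ 0.714 mm/yr.
B spans 23020.5 / 0.714 = 32241.60 years ≈ 32242 annual layers.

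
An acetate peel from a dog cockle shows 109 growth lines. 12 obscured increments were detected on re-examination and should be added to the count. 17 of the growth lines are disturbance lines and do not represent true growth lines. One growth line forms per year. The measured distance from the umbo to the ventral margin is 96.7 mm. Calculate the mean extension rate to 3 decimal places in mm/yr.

Adjusted count: 109 − 17 + 12 = 104 growth lines.
96.7 mm over 104 years gives 96.7 / 104 ≈ 0.930 mm/yr.

0.930 mm/yr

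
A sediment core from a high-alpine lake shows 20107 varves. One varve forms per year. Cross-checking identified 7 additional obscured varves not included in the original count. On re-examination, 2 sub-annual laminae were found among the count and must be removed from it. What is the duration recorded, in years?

20112 yr

Adjusted count: 20107 − 2 + 7 = 20112 varves.
One varve per year makes the duration 20112 years.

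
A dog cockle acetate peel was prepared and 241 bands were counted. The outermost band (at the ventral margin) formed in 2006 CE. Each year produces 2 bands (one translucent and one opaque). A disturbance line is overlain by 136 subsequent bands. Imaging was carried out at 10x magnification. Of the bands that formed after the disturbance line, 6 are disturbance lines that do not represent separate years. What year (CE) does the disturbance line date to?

There are 136 bands younger than the disturbance line.
Removing the 6 false bands leaves 136 − 6 = 130 true bands beyond the disturbance line.
Dividing by 2 bands per year: 130 / 2 = 65 years.
Counting back 65 years from 2006 CE places the disturbance line in 2006 − 65 = 1941 CE.

1941 CE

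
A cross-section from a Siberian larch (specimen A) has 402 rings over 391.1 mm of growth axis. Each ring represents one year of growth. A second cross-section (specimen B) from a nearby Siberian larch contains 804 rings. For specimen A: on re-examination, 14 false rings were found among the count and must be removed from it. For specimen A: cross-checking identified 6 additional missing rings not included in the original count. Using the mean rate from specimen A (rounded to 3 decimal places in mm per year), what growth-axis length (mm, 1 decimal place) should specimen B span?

798.4 mm

Specimen A: after corrections the count is 402 − 14 + 6 = 394 rings.
A: Mean rate = 391.1 mm / 394 years ≈ 0.993 mm/year.
For B, 0.993 mm/year × 804 years = 798.4 mm.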